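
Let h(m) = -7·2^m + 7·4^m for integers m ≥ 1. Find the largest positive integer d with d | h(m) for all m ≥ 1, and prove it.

Computing the first values: h(1) = 14 and h(2) = 84; gcd(14, 84) = 14, so d ≤ 14.
We prove 14 | -7·2^m + 7·4^m for all m ≥ 1 by induction on m.
Base case (m = 1): h(1) = 14 = 14·(1), so 14 | h(1).
Suppose the result is true for m = i, i.e. 14 | h(i). Then
h(i+1) − 4·h(i) = (-7·2^(i+1) + 7·4^(i+1)) − 4·(-7·2^i + 7·4^i) = (-7)·2^i·(2 − 4) = (14)·2^i. Since 14 | h(i) by the inductive hypothesis, 14 | 4·h(i); and 14 | 14 since 14 = 14·1. Therefore 14 | h(i+1).
By induction, the statement is established for all m ≥ 1.
Therefore the largest such d is 14.

d = 14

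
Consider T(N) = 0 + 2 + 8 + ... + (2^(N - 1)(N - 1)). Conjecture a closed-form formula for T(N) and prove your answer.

T(N) = 2^N(N - 2) + 2

We claim T(N) = 2^N(N - 2) + 2 for all N ≥ 1.
Base step (N = 1): T(1) = 0, and the closed form gives 0. They agree.
Inductive step: assume the claim holds for N = p, so T(p) = 2^p(p - 2) + 2.
Then T(p+1) = T(p) + (2^p·p) = (2^p(p - 2) + 2) + (2^p·p).
Simplifying, T(p+1) = 2·2^p·p - 2·2^p + 2 = 2^(p+1)((p+1) - 2) + 2,
which is the closed form with N = p+1.
By induction, the statement is established for all N ≥ 1.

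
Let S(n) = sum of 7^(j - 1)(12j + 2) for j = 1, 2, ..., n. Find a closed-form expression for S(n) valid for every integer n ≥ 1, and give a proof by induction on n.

We claim S(n) = 2·7^n·n for all n ≥ 1.
When n = 1: S(1) = 14, and the closed form gives 14. They agree.
For the inductive step, assume it holds for an arbitrary j ≥ 1, so S(j) = 2·7^j·j.
Then S(j+1) = S(j) + (7^j(12j + 14)) = (2·7^j·j) + (7^j(12j + 14)).
Simplifying, S(j+1) = 14·7^j(j + 1) = 2·7^(j+1)·(j+1),
which is the closed form with n = j+1.
This completes the induction.

S(n) = 2·7^n·n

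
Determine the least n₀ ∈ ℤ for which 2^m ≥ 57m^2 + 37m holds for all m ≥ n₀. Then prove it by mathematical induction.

n₀ = 14

At m = 13: 8192 < 10114, so the inequality fails and n₀ ≥ 14. We prove 2^m ≥ 57m^2 + 37m for all m ≥ 14.
When m = 14: 2^m = 16384 and 57m^2 + 37m = 11690, so 16384 ≥ 11690.
For the inductive step, assume it holds for an arbitrary i ≥ 14, so 2^i ≥ 57i^2 + 37i.
Then 2^(i + 1) = 2·(2^i) ≥ 2·(57i^2 + 37i).
Also, for i ≥ 14 we have 2·(57i^2 + 37i) ≥ 57(i+1)^2 + 37(i+1), since 2·(57i^2 + 37i) − (57(i+1)^2 + 37(i+1)) = 57i^2 - 77i - 94, which is nonnegative for all i ≥ 14.
Combining, 2^(i + 1) ≥ 57(i+1)^2 + 37(i+1).
By induction, the statement is established for all m ≥ 14.
Hence the smallest such n₀ is 14.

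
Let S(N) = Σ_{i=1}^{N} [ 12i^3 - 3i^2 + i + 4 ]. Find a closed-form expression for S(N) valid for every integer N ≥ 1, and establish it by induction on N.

We claim S(N) = N(3N^3 + 5N^2 + 2N + 4) for all N ≥ 1.
When N = 1: S(1) = 14, and the closed form gives 14. They agree.
Inductive step: suppose the statement holds for some i ≥ 1, so S(i) = i(3i^3 + 5i^2 + 2i + 4).
Then S(i+1) = S(i) + (12i^3 + 33i^2 + 31i + 14) = (i(3i^3 + 5i^2 + 2i + 4)) + (12i^3 + 33i^2 + 31i + 14).
Simplifying, S(i+1) = (i + 1)(3i^3 + 14i^2 + 21i + 14) = (i+1)(3(i+1)^3 + 5(i+1)^2 + 2(i+1) + 4),
which is the closed form with N = i+1.
Hence, by induction on N, the claim holds for every N ≥ 1.

S(N) = N(3N^3 + 5N^2 + 2N + 4)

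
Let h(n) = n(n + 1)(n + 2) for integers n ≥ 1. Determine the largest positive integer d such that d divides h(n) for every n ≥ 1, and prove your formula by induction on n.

d = 6

Computing the first values: h(1) = 6 and h(2) = 24; gcd(6, 24) = 6, so d ≤ 6.
We prove 6 | n(n + 1)(n + 2) for all n ≥ 1 by induction on n.
When n = 1: h(1) = 6 = 6·(1), so 6 | h(1).
Suppose the result is true for n = j, i.e. 6 | h(j). Then
h(j+1) − h(j) = (j+1)·(j+2)·(j+3) − j·(j+1)·(j+2) = (j+1)·(j+2)·[(j+3) − j] = 3·(j+1)·(j+2). The product of 2 consecutive integers is divisible by (2)! = 2, so h(j+1) − h(j) is divisible by 3·2 = 6. By the inductive hypothesis 6 | h(j), hence 6 | h(j+1).
This completes the induction.
Therefore the largest such d is 6.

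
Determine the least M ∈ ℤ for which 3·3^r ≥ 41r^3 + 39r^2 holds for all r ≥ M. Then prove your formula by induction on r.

At r = 8: 19683 < 23488, so the inequality fails and M ≥ 9. We prove 3·3^r ≥ 41r^3 + 39r^2 for all r ≥ 9.
Base step (r = 9): 3·3^r = 59049 and 41r^3 + 39r^2 = 33048, so 59049 ≥ 33048.
Suppose the result is true for r = k, so 3·3^k ≥ 41k^3 + 39k^2.
Then 3·3^(k + 1) = 3·(3·3^k) ≥ 3·(41k^3 + 39k^2).
Also, for k ≥ 9 we have 3·(41k^3 + 39k^2) ≥ 41(k+1)^3 + 39(k+1)^2, since 3·(41k^3 + 39k^2) − (41(k+1)^3 + 39(k+1)^2) = 82k^3 - 45k^2 - 201k - 80, which is nonnegative for all k ≥ 9.
Combining, 3·3^(k + 1) ≥ 41(k+1)^3 + 39(k+1)^2.
Hence, by induction on r, the claim holds for every r ≥ 9.
Hence the smallest such M is 9.

M = 9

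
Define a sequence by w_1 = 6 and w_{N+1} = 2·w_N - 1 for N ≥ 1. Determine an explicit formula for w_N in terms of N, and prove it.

Computing the first terms: w_1 = 6, w_2 = 11, w_3 = 21. This suggests w_N = 5·2^(N - 1) + 1.
For the base case N = 1: the formula gives 6 = 6 = w_1.
Inductive step: assume the claim holds for N = k, so w_k = 5·2^(k - 1) + 1.
Then w_{k+1} = 2·w_k - 1 = 2·(5·2^(k - 1) + 1) - 1 = 5·2^k + 1 = 5·2^((k+1) - 1) + 1,
which is the claimed formula at N = k+1.
Hence, by induction on N, the claim holds for every N ≥ 1.

w_N = 5·2^(N - 1) + 1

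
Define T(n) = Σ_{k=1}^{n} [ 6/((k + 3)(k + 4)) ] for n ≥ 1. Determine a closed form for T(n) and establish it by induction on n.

We claim T(n) = 3n/(2(n + 4)) for all n ≥ 1.
For the base case n = 1: T(1) = 3/10, and the closed form gives 3/10. They agree.
Inductive step: suppose the statement holds for some k ≥ 1, so T(k) = 3k/(2(k + 4)).
Then T(k+1) = T(k) + (6/((k + 4)(k + 5))) = (3k/(2(k + 4))) + (6/((k + 4)(k + 5))).
Simplifying, T(k+1) = 3(k + 1)/(2(k + 5)) = 3(k+1)/(2((k+1) + 4)),
which is the closed form with n = k+1.
By induction, the statement is established for all n ≥ 1.

T(n) = 3n/(2(n + 4))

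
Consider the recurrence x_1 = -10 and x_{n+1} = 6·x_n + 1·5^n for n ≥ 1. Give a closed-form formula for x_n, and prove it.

Computing the first terms: x_1 = -10, x_2 = -55, x_3 = -305. This suggests x_n = -5^n - 5·6^(n - 1).
Base case (n = 1): the formula gives -10 = -10 = x_1.
For the inductive step, assume it holds for an arbitrary m ≥ 1, so x_m = -5^m - 5·6^(m - 1).
Then x_{m+1} = 6·x_m + 1·5^m = 6·(-5^m - 5·6^(m - 1)) + 1·5^m = -5^(m + 1) - 5·6^m = -5^(m+1) - 5·6^((m+1) - 1),
which is the claimed formula at n = m+1.
Hence, by induction on n, the claim holds for every n ≥ 1.

x_n = -5^n - 5·6^(n - 1)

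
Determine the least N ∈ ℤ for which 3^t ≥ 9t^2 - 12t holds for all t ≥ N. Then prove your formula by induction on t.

At t = 4: 81 < 96, so the inequality fails and N ≥ 5. We prove 3^t ≥ 9t^2 - 12t for all t ≥ 5.
For the base case t = 5: 3^t = 243 and 9t^2 - 12t = 165, so 243 ≥ 165.
Inductive step: assume the claim holds for t = p, so 3^p ≥ 9p^2 - 12p.
Then 3^(p + 1) = 3·(3^p) ≥ 3·(9p^2 - 12p).
Also, for p ≥ 5 we have 3·(9p^2 - 12p) ≥ 9(p+1)^2 - 12(p+1), since 3·(9p^2 - 12p) − (9(p+1)^2 - 12(p+1)) = 18p^2 - 42p + 3, which is nonnegative for all p ≥ 5.
Combining, 3^(p + 1) ≥ 9(p+1)^2 - 12(p+1).
Hence, by induction on t, the claim holds for every t ≥ 5.
Hence the smallest such N is 5.

N = 5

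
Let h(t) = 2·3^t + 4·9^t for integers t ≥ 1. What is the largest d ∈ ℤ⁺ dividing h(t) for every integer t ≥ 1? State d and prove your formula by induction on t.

Computing the first values: h(1) = 42 and h(2) = 342; gcd(42, 342) = 6, so d ≤ 6.
We prove 6 | 2·3^t + 4·9^t for all t ≥ 1 by induction on t.
Base case (t = 1): h(1) = 42 = 6·(7), so 6 | h(1).
Suppose the result is true for t = m, i.e. 6 | h(m). Then
h(m+1) − 9·h(m) = (2·3^(m+1) + 4·9^(m+1)) − 9·(2·3^m + 4·9^m) = (2)·3^m·(3 − 9) = (-12)·3^m. Since 6 | h(m) by the inductive hypothesis, 6 | 9·h(m); and 6 | -12 since -12 = 6·-2. Therefore 6 | h(m+1).
This completes the induction.
Therefore the largest such d is 6.

d = 6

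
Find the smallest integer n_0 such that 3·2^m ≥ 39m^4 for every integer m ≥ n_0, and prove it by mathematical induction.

n_0 = 22

At m = 21: 6291456 < 7584759, so the inequality fails and n_0 ≥ 22. We prove 3·2^m ≥ 39m^4 for all m ≥ 22.
Base step (m = 22): 3·2^m = 12582912 and 39m^4 = 9135984, so 12582912 ≥ 9135984.
Suppose the result is true for m = p, so 3·2^p ≥ 39p^4.
Then 3·2^(p + 1) = 2·(3·2^p) ≥ 2·(39p^4).
Also, for p ≥ 22 we have 2·(39p^4) ≥ 39(p+1)^4, since 2 ≥ (1 + 1/p)^4 for all p ≥ 22.
Combining, 3·2^(p + 1) ≥ 39(p+1)^4.
By induction, the statement is established for all m ≥ 22.
Hence the smallest such n_0 is 22.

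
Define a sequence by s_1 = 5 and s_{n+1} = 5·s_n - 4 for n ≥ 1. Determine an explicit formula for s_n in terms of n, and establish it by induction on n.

Computing the first terms: s_1 = 5, s_2 = 21, s_3 = 101. This suggests s_n = 4·5^(n - 1) + 1.
Base case (n = 1): the formula gives 5 = 5 = s_1.
Inductive step: assume the claim holds for n = j, so s_j = 4·5^(j - 1) + 1.
Then s_{j+1} = 5·s_j - 4 = 5·(4·5^(j - 1) + 1) - 4 = 4·5^j + 1 = 4·5^((j+1) - 1) + 1,
which is the claimed formula at n = j+1.
By the principle of mathematical induction, the result holds for all n ≥ 1.

s_n = 4·5^(n - 1) + 1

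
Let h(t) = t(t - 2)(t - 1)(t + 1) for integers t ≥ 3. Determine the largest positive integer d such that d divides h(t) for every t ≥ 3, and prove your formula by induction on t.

d = 24

Computing the first values: h(3) = 24 and h(4) = 120; gcd(24, 120) = 24, so d ≤ 24.
We prove 24 | t(t - 2)(t - 1)(t + 1) for all t ≥ 3 by induction on t.
For the base case t = 3: h(3) = 24 = 24·(1), so 24 | h(3).
Suppose the result is true for t = r, i.e. 24 | h(r). Then
h(r+1) − h(r) = (r-1)·r·(r+1)·(r+2) − (r-2)·(r-1)·r·(r+1) = (r-1)·r·(r+1)·[(r+2) − (r-2)] = 4·(r-1)·r·(r+1). The product of 3 consecutive integers is divisible by (3)! = 6, so h(r+1) − h(r) is divisible by 4·6 = 24. By the inductive hypothesis 24 | h(r), hence 24 | h(r+1).
This completes the induction.
Therefore the largest such d is 24.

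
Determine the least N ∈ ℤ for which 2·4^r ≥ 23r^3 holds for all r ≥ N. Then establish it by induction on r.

At r = 5: 2048 < 2875, so the inequality fails and N ≥ 6. We prove 2·4^r ≥ 23r^3 for all r ≥ 6.
When r = 6: 2·4^r = 8192 and 23r^3 = 4968, so 8192 ≥ 4968.
For the inductive step, assume it holds for an arbitrary j ≥ 6, so 2·4^j ≥ 23j^3.
Then 2·4^(j + 1) = 4·(2·4^j) ≥ 4·(23j^3).
Also, for j ≥ 6 we have 4·(23j^3) ≥ 23(j+1)^3, since 4 ≥ (1 + 1/j)^3 for all j ≥ 6.
Combining, 2·4^(j + 1) ≥ 23(j+1)^3.
By the principle of mathematical induction, the result holds for all r ≥ 6.
Hence the smallest such N is 6.

N = 6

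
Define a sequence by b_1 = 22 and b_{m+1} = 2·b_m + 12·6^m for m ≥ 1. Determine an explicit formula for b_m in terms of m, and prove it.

b_m = 2^(m + 1) + 3·6^m

Computing the first terms: b_1 = 22, b_2 = 116, b_3 = 664. This suggests b_m = 2^(m + 1) + 3·6^m.
When m = 1: the formula gives 22 = 22 = b_1.
For the inductive step, assume it holds for an arbitrary j ≥ 1, so b_j = 2^(j + 1) + 3·6^j.
Then b_{j+1} = 2·b_j + 12·6^j = 2·(2^(j + 1) + 3·6^j) + 12·6^j = 2^(j + 2) + 3·6^(j + 1) = 2^((j+1) + 1) + 3·6^(j+1),
which is the claimed formula at m = j+1.
This completes the induction.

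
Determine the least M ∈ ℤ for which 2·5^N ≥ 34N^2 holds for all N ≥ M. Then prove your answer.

At N = 3: 250 < 306, so the inequality fails and M ≥ 4. We prove 2·5^N ≥ 34N^2 for all N ≥ 4.
For the base case N = 4: 2·5^N = 1250 and 34N^2 = 544, so 1250 ≥ 544.
Suppose the result is true for N = r, so 2·5^r ≥ 34r^2.
Then 2·5^(r + 1) = 5·(2·5^r) ≥ 5·(34r^2).
Also, for r ≥ 4 we have 5·(34r^2) ≥ 34(r+1)^2, since 5 ≥ (1 + 1/r)^2 for all r ≥ 4.
Combining, 2·5^(r + 1) ≥ 34(r+1)^2.
This completes the induction.
Hence the smallest such M is 4.

M = 4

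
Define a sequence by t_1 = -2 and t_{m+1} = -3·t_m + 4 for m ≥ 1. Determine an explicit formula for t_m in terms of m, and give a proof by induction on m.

t_m = (-3)^m + 1

Computing the first terms: t_1 = -2, t_2 = 10, t_3 = -26. This suggests t_m = (-3)^m + 1.
For the base case m = 1: the formula gives -2 = -2 = t_1.
For the inductive step, assume it holds for an arbitrary k ≥ 1, so t_k = (-3)^k + 1.
Then t_{k+1} = -3·t_k + 4 = -3·((-3)^k + 1) + 4 = (-3)^(k + 1) + 1,
which is the claimed formula at m = k+1.
Hence, by induction on m, the claim holds for every m ≥ 1.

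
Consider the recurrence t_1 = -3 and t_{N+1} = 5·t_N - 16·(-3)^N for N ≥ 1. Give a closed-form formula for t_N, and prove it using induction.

Computing the first terms: t_1 = -3, t_2 = 33, t_3 = 21. This suggests t_N = 2(-3)^N + 3·5^(N - 1).
When N = 1: the formula gives -3 = -3 = t_1.
Suppose the result is true for N = i, so t_i = 2(-3)^i + 3·5^(i - 1).
Then t_{i+1} = 5·t_i - 16·(-3)^i = 5·(2(-3)^i + 3·5^(i - 1)) - 16·(-3)^i = 2(-3)^(i + 1) + 3·5^i = 2(-3)^(i+1) + 3·5^((i+1) - 1),
which is the claimed formula at N = i+1.
Hence, by induction on N, the claim holds for every N ≥ 1.

t_N = 2(-3)^N + 3·5^(N - 1)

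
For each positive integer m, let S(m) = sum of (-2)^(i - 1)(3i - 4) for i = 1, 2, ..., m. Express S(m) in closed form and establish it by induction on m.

S(m) = (-2)^m(-m + 1) - 1

We claim S(m) = (-2)^m(-m + 1) - 1 for all m ≥ 1.
When m = 1: S(1) = -1, and the closed form gives -1. They agree.
For the inductive step, assume it holds for an arbitrary i ≥ 1, so S(i) = (-2)^i(-i + 1) - 1.
Then S(i+1) = S(i) + ((-2)^i(3i - 1)) = ((-2)^i(-i + 1) - 1) + ((-2)^i(3i - 1)).
Simplifying, S(i+1) = 2(-2)^i·i - 1 = (-2)^(i+1)(-(i+1) + 1) - 1,
which is the closed form with m = i+1.
By the principle of mathematical induction, the result holds for all m ≥ 1.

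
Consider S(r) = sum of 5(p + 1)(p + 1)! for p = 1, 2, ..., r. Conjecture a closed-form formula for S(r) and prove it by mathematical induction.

We claim S(r) = 5(r + 2)! - 10 for all r ≥ 1.
Base step (r = 1): S(1) = 20, and the closed form gives 20. They agree.
For the inductive step, assume it holds for an arbitrary p ≥ 1, so S(p) = 5(p + 2)! - 10.
Then S(p+1) = S(p) + (5(p + 2)(p + 2)!) = (5(p + 2)! - 10) + (5(p + 2)(p + 2)!).
Simplifying, S(p+1) = 5((p+1) + 2)! - 10,
which is the closed form with r = p+1.
By induction, the statement is established for all r ≥ 1.

S(r) = 5(r + 2)! - 10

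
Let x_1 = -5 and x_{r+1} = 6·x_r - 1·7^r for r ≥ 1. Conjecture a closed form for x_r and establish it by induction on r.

Computing the first terms: x_1 = -5, x_2 = -37, x_3 = -271. This suggests x_r = 2·6^(r - 1) - 7^r.
For the base case r = 1: the formula gives -5 = -5 = x_1.
For the inductive step, assume it holds for an arbitrary j ≥ 1, so x_j = 2·6^(j - 1) - 7^j.
Then x_{j+1} = 6·x_j - 1·7^j = 6·(2·6^(j - 1) - 7^j) - 1·7^j = 2·6^j - 7^(j + 1) = 2·6^((j+1) - 1) - 7^(j+1),
which is the claimed formula at r = j+1.
By the principle of mathematical induction, the result holds for all r ≥ 1.

x_r = 2·6^(r - 1) - 7^r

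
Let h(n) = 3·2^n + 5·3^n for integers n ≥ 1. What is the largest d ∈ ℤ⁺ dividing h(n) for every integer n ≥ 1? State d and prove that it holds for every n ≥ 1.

d = 3

Computing the first values: h(1) = 21 and h(2) = 57; gcd(21, 57) = 3, so d ≤ 3.
We prove 3 | 3·2^n + 5·3^n for all n ≥ 1 by induction on n.
Base step (n = 1): h(1) = 21 = 3·(7), so 3 | h(1).
For the inductive step, assume it holds for an arbitrary j ≥ 1, i.e. 3 | h(j). Then
h(j+1) − 3·h(j) = (3·2^(j+1) + 5·3^(j+1)) − 3·(3·2^j + 5·3^j) = (3)·2^j·(2 − 3) = (-3)·2^j. Since 3 | h(j) by the inductive hypothesis, 3 | 3·h(j); and 3 | -3 since -3 = 3·-1. Therefore 3 | h(j+1).
Hence, by induction on n, the claim holds for every n ≥ 1.
Therefore the largest such d is 3.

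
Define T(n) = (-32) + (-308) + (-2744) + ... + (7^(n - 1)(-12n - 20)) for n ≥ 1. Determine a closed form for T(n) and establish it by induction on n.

We claim T(n) = -7^n(2n + 3) + 3 for all n ≥ 1.
Base step (n = 1): T(1) = -32, and the closed form gives -32. They agree.
Suppose the result is true for n = r, so T(r) = -7^r(2r + 3) + 3.
Then T(r+1) = T(r) + (7^r(-12r - 32)) = (-7^r(2r + 3) + 3) + (7^r(-12r - 32)).
Simplifying, T(r+1) = -14·7^r·r - 35·7^r + 3 = -7^(r+1)(2(r+1) + 3) + 3,
which is the closed form with n = r+1.
By the principle of mathematical induction, the result holds for all n ≥ 1.

T(n) = -7^n(2n + 3) + 3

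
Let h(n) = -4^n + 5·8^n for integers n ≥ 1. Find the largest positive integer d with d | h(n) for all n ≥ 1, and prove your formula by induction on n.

d = 4

Computing the first values: h(1) = 36 and h(2) = 304; gcd(36, 304) = 4, so d ≤ 4.
We prove 4 | -4^n + 5·8^n for all n ≥ 1 by induction on n.
When n = 1: h(1) = 36 = 4·(9), so 4 | h(1).
For the inductive step, assume it holds for an arbitrary r ≥ 1, i.e. 4 | h(r). Then
h(r+1) − 8·h(r) = (-4^(r+1) + 5·8^(r+1)) − 8·(-4^r + 5·8^r) = (-1)·4^r·(4 − 8) = (4)·4^r. Since 4 | h(r) by the inductive hypothesis, 4 | 8·h(r); and 4 | 4 since 4 = 4·1. Therefore 4 | h(r+1).
By the principle of mathematical induction, the result holds for all n ≥ 1.
Therefore the largest such d is 4.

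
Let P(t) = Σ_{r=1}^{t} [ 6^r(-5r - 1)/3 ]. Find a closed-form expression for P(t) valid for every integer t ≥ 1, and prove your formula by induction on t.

We claim P(t) = -2·6^t·t for all t ≥ 1.
Base step (t = 1): P(1) = -12, and the closed form gives -12. They agree.
For the inductive step, assume it holds for an arbitrary r ≥ 1, so P(r) = -2·6^r·r.
Then P(r+1) = P(r) + (6^r(-10r - 12)) = (-2·6^r·r) + (6^r(-10r - 12)).
Simplifying, P(r+1) = 12·6^r(-r - 1) = -2·6^(r+1)·(r+1),
which is the closed form with t = r+1.
By the principle of mathematical induction, the result holds for all t ≥ 1.

P(t) = -2·6^t·t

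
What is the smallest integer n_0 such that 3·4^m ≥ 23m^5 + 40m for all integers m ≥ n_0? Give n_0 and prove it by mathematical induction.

n_0 = 10

At m = 9: 786432 < 1358487, so the inequality fails and n_0 ≥ 10. We prove 3·4^m ≥ 23m^5 + 40m for all m ≥ 10.
When m = 10: 3·4^m = 3145728 and 23m^5 + 40m = 2300400, so 3145728 ≥ 2300400.
Inductive step: assume the claim holds for m = p, so 3·4^p ≥ 23p^5 + 40p.
Then 3·4^(p + 1) = 4·(3·4^p) ≥ 4·(23p^5 + 40p).
Also, for p ≥ 10 we have 4·(23p^5 + 40p) ≥ 23(p+1)^5 + 40(p+1), since 4·(23p^5 + 40p) − (23(p+1)^5 + 40(p+1)) = 69p^5 - 115p^4 - 230p^3 - 230p^2 + 5p - 63, which is nonnegative for all p ≥ 10.
Combining, 3·4^(p + 1) ≥ 23(p+1)^5 + 40(p+1).
Hence, by induction on m, the claim holds for every m ≥ 10.
Hence the smallest such n_0 is 10.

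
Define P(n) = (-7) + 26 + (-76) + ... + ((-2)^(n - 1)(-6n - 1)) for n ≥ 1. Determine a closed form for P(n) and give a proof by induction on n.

We claim P(n) = (-2)^n(2n + 1) - 1 for all n ≥ 1.
Base step (n = 1): P(1) = -7, and the closed form gives -7. They agree.
For the inductive step, assume it holds for an arbitrary m ≥ 1, so P(m) = (-2)^m(2m + 1) - 1.
Then P(m+1) = P(m) + ((-2)^m(-6m - 7)) = ((-2)^m(2m + 1) - 1) + ((-2)^m(-6m - 7)).
Simplifying, P(m+1) = -4(-2)^m·m - 6(-2)^m - 1 = (-2)^(m+1)(2(m+1) + 1) - 1,
which is the closed form with n = m+1.
By induction, the statement is established for all n ≥ 1.

P(n) = (-2)^n(2n + 1) - 1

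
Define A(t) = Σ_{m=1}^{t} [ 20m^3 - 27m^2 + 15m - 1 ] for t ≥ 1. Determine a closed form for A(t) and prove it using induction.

A(t) = t(5t^3 + t^2 - t + 2)

We claim A(t) = t(5t^3 + t^2 - t + 2) for all t ≥ 1.
For the base case t = 1: A(1) = 7, and the closed form gives 7. They agree.
Inductive step: assume the claim holds for t = m, so A(m) = m(5m^3 + m^2 - m + 2).
Then A(m+1) = A(m) + (20m^3 + 33m^2 + 21m + 7) = (m(5m^3 + m^2 - m + 2)) + (20m^3 + 33m^2 + 21m + 7).
Simplifying, A(m+1) = (m + 1)(5m^3 + 16m^2 + 16m + 7) = (m+1)(5(m+1)^3 + (m+1)^2 - (m+1) + 2),
which is the closed form with t = m+1.
Hence, by induction on t, the claim holds for every t ≥ 1.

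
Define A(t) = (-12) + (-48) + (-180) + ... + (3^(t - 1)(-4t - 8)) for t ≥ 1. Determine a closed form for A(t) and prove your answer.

A(t) = -3^t(2t + 3) + 3

We claim A(t) = -3^t(2t + 3) + 3 for all t ≥ 1.
When t = 1: A(1) = -12, and the closed form gives -12. They agree.
For the inductive step, assume it holds for an arbitrary i ≥ 1, so A(i) = -3^i(2i + 3) + 3.
Then A(i+1) = A(i) + (4·3^i(-i - 3)) = (-3^i(2i + 3) + 3) + (4·3^i(-i - 3)).
Simplifying, A(i+1) = -6·3^i·i - 15·3^i + 3 = -3^(i+1)(2(i+1) + 3) + 3,
which is the closed form with t = i+1.
Hence, by induction on t, the claim holds for every t ≥ 1.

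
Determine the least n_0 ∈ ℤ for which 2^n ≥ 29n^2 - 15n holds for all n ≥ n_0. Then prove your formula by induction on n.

n_0 = 12

At n = 11: 2048 < 3344, so the inequality fails and n_0 ≥ 12. We prove 2^n ≥ 29n^2 - 15n for all n ≥ 12.
Base step (n = 12): 2^n = 4096 and 29n^2 - 15n = 3996, so 4096 ≥ 3996.
For the inductive step, assume it holds for an arbitrary m ≥ 12, so 2^m ≥ 29m^2 - 15m.
Then 2^(m + 1) = 2·(2^m) ≥ 2·(29m^2 - 15m).
Also, for m ≥ 12 we have 2·(29m^2 - 15m) ≥ 29(m+1)^2 - 15(m+1), since 2·(29m^2 - 15m) − (29(m+1)^2 - 15(m+1)) = 29m^2 - 73m - 14, which is nonnegative for all m ≥ 12.
Combining, 2^(m + 1) ≥ 29(m+1)^2 - 15(m+1).
This completes the induction.
Hence the smallest such n_0 is 12.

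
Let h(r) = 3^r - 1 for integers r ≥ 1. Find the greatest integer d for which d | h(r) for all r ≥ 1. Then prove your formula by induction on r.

Computing the first values: h(1) = 2 and h(2) = 8; gcd(2, 8) = 2, so d ≤ 2.
We prove 2 | 3^r - 1 for all r ≥ 1 by induction on r.
When r = 1: h(1) = 2 = 2·(1), so 2 | h(1).
For the inductive step, assume it holds for an arbitrary m ≥ 1, i.e. 2 | h(m). Then
3^{m+1} − 1^{m+1} = 3·3^m − 1·1^m = 3·(3^m − 1^m) + (2)·1^m. The first term is divisible by 2 by the inductive hypothesis, and the second term (2)·1^m is divisible by 2 since 2 | 2. Hence 2 | h(m+1).
By the principle of mathematical induction, the result holds for all r ≥ 1.
Therefore the largest such d is 2.

d = 2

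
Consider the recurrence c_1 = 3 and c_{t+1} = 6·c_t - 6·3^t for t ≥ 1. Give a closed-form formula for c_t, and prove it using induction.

Computing the first terms: c_1 = 3, c_2 = 0, c_3 = -54. This suggests c_t = 2·3^t - 3·6^(t - 1).
Base case (t = 1): the formula gives 3 = 3 = c_1.
Inductive step: assume the claim holds for t = r, so c_r = 2·3^r - 3·6^(r - 1).
Then c_{r+1} = 6·c_r - 6·3^r = 6·(2·3^r - 3·6^(r - 1)) - 6·3^r = 2·3^(r + 1) - 3·6^r = 2·3^(r+1) - 3·6^((r+1) - 1),
which is the claimed formula at t = r+1.
By the principle of mathematical induction, the result holds for all t ≥ 1.

c_t = 2·3^t - 3·6^(t - 1)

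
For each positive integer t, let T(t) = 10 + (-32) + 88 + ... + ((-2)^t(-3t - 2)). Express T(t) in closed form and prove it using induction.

T(t) = -2(-2)^t(t + 1) + 2

We claim T(t) = -2(-2)^t(t + 1) + 2 for all t ≥ 1.
For the base case t = 1: T(1) = 10, and the closed form gives 10. They agree.
Suppose the result is true for t = p, so T(p) = -2(-2)^p(p + 1) + 2.
Then T(p+1) = T(p) + (2(-2)^p(3p + 5)) = (-2(-2)^p(p + 1) + 2) + (2(-2)^p(3p + 5)).
Simplifying, T(p+1) = 4(-2)^p·p + 8(-2)^p + 2 = -2(-2)^(p+1)((p+1) + 1) + 2,
which is the closed form with t = p+1.
Hence, by induction on t, the claim holds for every t ≥ 1.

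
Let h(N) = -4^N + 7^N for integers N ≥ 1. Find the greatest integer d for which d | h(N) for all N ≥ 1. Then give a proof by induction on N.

Computing the first values: h(1) = 3 and h(2) = 33; gcd(3, 33) = 3, so d ≤ 3.
We prove 3 | -4^N + 7^N for all N ≥ 1 by induction on N.
For the base case N = 1: h(1) = 3 = 3·(1), so 3 | h(1).
Suppose the result is true for N = j, i.e. 3 | h(j). Then
7^{j+1} − 4^{j+1} = 7·7^j − 4·4^j = 7·(7^j − 4^j) + (3)·4^j. The first term is divisible by 3 by the inductive hypothesis, and the second term (3)·4^j is divisible by 3 since 3 | 3. Hence 3 | h(j+1).
By induction, the statement is established for all N ≥ 1.
Therefore the largest such d is 3.

d = 3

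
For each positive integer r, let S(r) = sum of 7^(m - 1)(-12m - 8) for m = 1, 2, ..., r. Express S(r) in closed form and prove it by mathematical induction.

We claim S(r) = -7^r(2r + 1) + 1 for all r ≥ 1.
Base step (r = 1): S(1) = -20, and the closed form gives -20. They agree.
Inductive step: assume the claim holds for r = m, so S(m) = -7^m(2m + 1) + 1.
Then S(m+1) = S(m) + (7^m(-12m - 20)) = (-7^m(2m + 1) + 1) + (7^m(-12m - 20)).
Simplifying, S(m+1) = -14·7^m·m - 21·7^m + 1 = -7^(m+1)(2(m+1) + 1) + 1,
which is the closed form with r = m+1.
This completes the induction.

S(r) = -7^r(2r + 1) + 1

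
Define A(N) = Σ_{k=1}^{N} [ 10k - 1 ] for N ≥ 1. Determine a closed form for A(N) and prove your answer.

We claim A(N) = N(5N + 4) for all N ≥ 1.
Base case (N = 1): A(1) = 9, and the closed form gives 9. They agree.
Inductive step: assume the claim holds for N = k, so A(k) = k(5k + 4).
Then A(k+1) = A(k) + (10k + 9) = (k(5k + 4)) + (10k + 9).
Simplifying, A(k+1) = (k + 1)(5k + 9) = (k+1)(5(k+1) + 4),
which is the closed form with N = k+1.
Hence, by induction on N, the claim holds for every N ≥ 1.

A(N) = N(5N + 4)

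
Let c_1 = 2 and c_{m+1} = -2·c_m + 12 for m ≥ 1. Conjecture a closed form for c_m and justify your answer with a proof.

Computing the first terms: c_1 = 2, c_2 = 8, c_3 = -4. This suggests c_m = (-2)^m + 4.
Base case (m = 1): the formula gives 2 = 2 = c_1.
Inductive step: suppose the statement holds for some r ≥ 1, so c_r = (-2)^r + 4.
Then c_{r+1} = -2·c_r + 12 = -2·((-2)^r + 4) + 12 = (-2)^(r + 1) + 4,
which is the claimed formula at m = r+1.
This completes the induction.

c_m = (-2)^m + 4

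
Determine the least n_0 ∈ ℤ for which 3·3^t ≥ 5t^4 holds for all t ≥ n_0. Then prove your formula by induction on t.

At t = 8: 19683 < 20480, so the inequality fails and n_0 ≥ 9. We prove 3·3^t ≥ 5t^4 for all t ≥ 9.
For the base case t = 9: 3·3^t = 59049 and 5t^4 = 32805, so 59049 ≥ 32805.
Suppose the result is true for t = p, so 3·3^p ≥ 5p^4.
Then 3·3^(p + 1) = 3·(3·3^p) ≥ 3·(5p^4).
Also, for p ≥ 9 we have 3·(5p^4) ≥ 5(p+1)^4, since 3 ≥ (1 + 1/p)^4 for all p ≥ 9.
Combining, 3·3^(p + 1) ≥ 5(p+1)^4.
This completes the induction.
Hence the smallest such n_0 is 9.

n_0 = 9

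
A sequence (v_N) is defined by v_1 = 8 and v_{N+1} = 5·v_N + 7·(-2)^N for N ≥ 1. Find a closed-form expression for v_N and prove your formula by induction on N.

v_N = -(-2)^N + 6·5^(N - 1)

Computing the first terms: v_1 = 8, v_2 = 26, v_3 = 158. This suggests v_N = -(-2)^N + 6·5^(N - 1).
Base step (N = 1): the formula gives 8 = 8 = v_1.
For the inductive step, assume it holds for an arbitrary r ≥ 1, so v_r = -(-2)^r + 6·5^(r - 1).
Then v_{r+1} = 5·v_r + 7·(-2)^r = 5·(-(-2)^r + 6·5^(r - 1)) + 7·(-2)^r = -(-2)^(r + 1) + 6·5^r = -(-2)^(r+1) + 6·5^((r+1) - 1),
which is the claimed formula at N = r+1.
Hence, by induction on N, the claim holds for every N ≥ 1.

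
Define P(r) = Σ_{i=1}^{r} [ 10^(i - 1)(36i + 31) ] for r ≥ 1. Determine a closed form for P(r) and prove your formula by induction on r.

P(r) = 10^r(4r + 3) - 3

We claim P(r) = 10^r(4r + 3) - 3 for all r ≥ 1.
Base case (r = 1): P(1) = 67, and the closed form gives 67. They agree.
Inductive step: assume the claim holds for r = i, so P(i) = 10^i(4i + 3) - 3.
Then P(i+1) = P(i) + (10^i(36i + 67)) = (10^i(4i + 3) - 3) + (10^i(36i + 67)).
Simplifying, P(i+1) = 40·10^i·i + 70·10^i - 3 = 10^(i+1)(4(i+1) + 3) - 3,
which is the closed form with r = i+1.
This completes the induction.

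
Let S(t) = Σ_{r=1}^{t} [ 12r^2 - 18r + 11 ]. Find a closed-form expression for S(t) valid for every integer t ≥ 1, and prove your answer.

We claim S(t) = t(4t^2 - 3t + 4) for all t ≥ 1.
For the base case t = 1: S(1) = 5, and the closed form gives 5. They agree.
Suppose the result is true for t = r, so S(r) = r(4r^2 - 3r + 4).
Then S(r+1) = S(r) + (12r^2 + 6r + 5) = (r(4r^2 - 3r + 4)) + (12r^2 + 6r + 5).
Simplifying, S(r+1) = (r + 1)(4r^2 + 5r + 5) = (r+1)(4(r+1)^2 - 3(r+1) + 4),
which is the closed form with t = r+1.
Hence, by induction on t, the claim holds for every t ≥ 1.

S(t) = t(4t^2 - 3t + 4)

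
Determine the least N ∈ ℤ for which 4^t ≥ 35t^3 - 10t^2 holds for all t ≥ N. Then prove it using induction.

N = 7

At t = 6: 4096 < 7200, so the inequality fails and N ≥ 7. We prove 4^t ≥ 35t^3 - 10t^2 for all t ≥ 7.
Base step (t = 7): 4^t = 16384 and 35t^3 - 10t^2 = 11515, so 16384 ≥ 11515.
Suppose the result is true for t = i, so 4^i ≥ 35i^3 - 10i^2.
Then 4^(i + 1) = 4·(4^i) ≥ 4·(35i^3 - 10i^2).
Also, for i ≥ 7 we have 4·(35i^3 - 10i^2) ≥ 35(i+1)^3 - 10(i+1)^2, since 4·(35i^3 - 10i^2) − (35(i+1)^3 - 10(i+1)^2) = 105i^3 - 135i^2 - 85i - 25, which is nonnegative for all i ≥ 7.
Combining, 4^(i + 1) ≥ 35(i+1)^3 - 10(i+1)^2.
By the principle of mathematical induction, the result holds for all t ≥ 7.
Hence the smallest such N is 7.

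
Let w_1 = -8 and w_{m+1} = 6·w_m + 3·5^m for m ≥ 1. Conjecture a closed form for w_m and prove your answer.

w_m = -3·5^m + 7·6^(m - 1)

Computing the first terms: w_1 = -8, w_2 = -33, w_3 = -123. This suggests w_m = -3·5^m + 7·6^(m - 1).
Base step (m = 1): the formula gives -8 = -8 = w_1.
Suppose the result is true for m = k, so w_k = -3·5^k + 7·6^(k - 1).
Then w_{k+1} = 6·w_k + 3·5^k = 6·(-3·5^k + 7·6^(k - 1)) + 3·5^k = -3·5^(k + 1) + 7·6^k = -3·5^(k+1) + 7·6^((k+1) - 1),
which is the claimed formula at m = k+1.
Hence, by induction on m, the claim holds for every m ≥ 1.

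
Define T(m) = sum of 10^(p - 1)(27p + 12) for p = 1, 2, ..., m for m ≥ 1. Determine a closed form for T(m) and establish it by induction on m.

T(m) = 10^m(3m + 1) - 1

We claim T(m) = 10^m(3m + 1) - 1 for all m ≥ 1.
When m = 1: T(1) = 39, and the closed form gives 39. They agree.
Suppose the result is true for m = p, so T(p) = 10^p(3p + 1) - 1.
Then T(p+1) = T(p) + (10^p(27p + 39)) = (10^p(3p + 1) - 1) + (10^p(27p + 39)).
Simplifying, T(p+1) = 30·10^p·p + 40·10^p - 1 = 10^(p+1)(3(p+1) + 1) - 1,
which is the closed form with m = p+1.
By induction, the statement is established for all m ≥ 1.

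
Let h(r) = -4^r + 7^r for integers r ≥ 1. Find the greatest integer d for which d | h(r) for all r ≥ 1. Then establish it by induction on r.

Computing the first values: h(1) = 3 and h(2) = 33; gcd(3, 33) = 3, so d ≤ 3.
We prove 3 | -4^r + 7^r for all r ≥ 1 by induction on r.
Base step (r = 1): h(1) = 3 = 3·(1), so 3 | h(1).
Inductive step: assume the claim holds for r = p, i.e. 3 | h(p). Then
7^{p+1} − 4^{p+1} = 7·7^p − 4·4^p = 7·(7^p − 4^p) + (3)·4^p. The first term is divisible by 3 by the inductive hypothesis, and the second term (3)·4^p is divisible by 3 since 3 | 3. Hence 3 | h(p+1).
Hence, by induction on r, the claim holds for every r ≥ 1.
Therefore the largest such d is 3.

d = 3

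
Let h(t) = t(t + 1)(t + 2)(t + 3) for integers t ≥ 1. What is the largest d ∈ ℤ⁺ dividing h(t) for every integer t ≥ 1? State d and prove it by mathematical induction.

Computing the first values: h(1) = 24 and h(2) = 120; gcd(24, 120) = 24, so d ≤ 24.
We prove 24 | t(t + 1)(t + 2)(t + 3) for all t ≥ 1 by induction on t.
Base step (t = 1): h(1) = 24 = 24·(1), so 24 | h(1).
Inductive step: assume the claim holds for t = m, i.e. 24 | h(m). Then
h(m+1) − h(m) = (m+1)·(m+2)·(m+3)·(m+4) − m·(m+1)·(m+2)·(m+3) = (m+1)·(m+2)·(m+3)·[(m+4) − m] = 4·(m+1)·(m+2)·(m+3). The product of 3 consecutive integers is divisible by (3)! = 6, so h(m+1) − h(m) is divisible by 4·6 = 24. By the inductive hypothesis 24 | h(m), hence 24 | h(m+1).
By the principle of mathematical induction, the result holds for all t ≥ 1.
Therefore the largest such d is 24.

d = 24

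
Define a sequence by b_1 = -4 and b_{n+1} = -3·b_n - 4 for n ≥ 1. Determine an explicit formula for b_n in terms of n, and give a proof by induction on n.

b_n = (-3)^n - 1

Computing the first terms: b_1 = -4, b_2 = 8, b_3 = -28. This suggests b_n = (-3)^n - 1.
Base case (n = 1): the formula gives -4 = -4 = b_1.
Inductive step: suppose the statement holds for some m ≥ 1, so b_m = (-3)^m - 1.
Then b_{m+1} = -3·b_m - 4 = -3·((-3)^m - 1) - 4 = (-3)^(m + 1) - 1,
which is the claimed formula at n = m+1.
Hence, by induction on n, the claim holds for every n ≥ 1.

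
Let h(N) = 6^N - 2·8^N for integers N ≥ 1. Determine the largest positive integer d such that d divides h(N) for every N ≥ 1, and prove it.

d = 2

Computing the first values: h(1) = -10 and h(2) = -92; gcd(-10, -92) = 2, so d ≤ 2.
We prove 2 | 6^N - 2·8^N for all N ≥ 1 by induction on N.
Base case (N = 1): h(1) = -10 = 2·(-5), so 2 | h(1).
Suppose the result is true for N = p, i.e. 2 | h(p). Then
h(p+1) − 8·h(p) = (6^(p+1) - 2·8^(p+1)) − 8·(6^p - 2·8^p) = (1)·6^p·(6 − 8) = (-2)·6^p. Since 2 | h(p) by the inductive hypothesis, 2 | 8·h(p); and 2 | -2 since -2 = 2·-1. Therefore 2 | h(p+1).
By induction, the statement is established for all N ≥ 1.
Therefore the largest such d is 2.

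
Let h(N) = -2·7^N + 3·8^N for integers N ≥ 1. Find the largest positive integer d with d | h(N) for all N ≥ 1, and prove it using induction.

d = 2

Computing the first values: h(1) = 10 and h(2) = 94; gcd(10, 94) = 2, so d ≤ 2.
We prove 2 | -2·7^N + 3·8^N for all N ≥ 1 by induction on N.
When N = 1: h(1) = 10 = 2·(5), so 2 | h(1).
Inductive step: assume the claim holds for N = p, i.e. 2 | h(p). Then
h(p+1) − 8·h(p) = (-2·7^(p+1) + 3·8^(p+1)) − 8·(-2·7^p + 3·8^p) = (-2)·7^p·(7 − 8) = (2)·7^p. Since 2 | h(p) by the inductive hypothesis, 2 | 8·h(p); and 2 | 2 since 2 = 2·1. Therefore 2 | h(p+1).
By the principle of mathematical induction, the result holds for all N ≥ 1.
Therefore the largest such d is 2.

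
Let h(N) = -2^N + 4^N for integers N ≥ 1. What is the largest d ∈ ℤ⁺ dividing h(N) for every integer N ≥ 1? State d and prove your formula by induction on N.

d = 2

Computing the first values: h(1) = 2 and h(2) = 12; gcd(2, 12) = 2, so d ≤ 2.
We prove 2 | -2^N + 4^N for all N ≥ 1 by induction on N.
Base case (N = 1): h(1) = 2 = 2·(1), so 2 | h(1).
Inductive step: suppose the statement holds for some p ≥ 1, i.e. 2 | h(p). Then
4^{p+1} − 2^{p+1} = 4·4^p − 2·2^p = 4·(4^p − 2^p) + (2)·2^p. The first term is divisible by 2 by the inductive hypothesis, and the second term (2)·2^p is divisible by 2 since 2 | 2. Hence 2 | h(p+1).
By induction, the statement is established for all N ≥ 1.
Therefore the largest such d is 2.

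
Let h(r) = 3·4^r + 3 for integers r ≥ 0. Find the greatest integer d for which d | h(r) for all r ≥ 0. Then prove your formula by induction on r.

Computing the first values: h(0) = 6 and h(1) = 15; gcd(6, 15) = 3, so d ≤ 3.
We prove 3 | 3·4^r + 3 for all r ≥ 0 by induction on r.
For the base case r = 0: h(0) = 6 = 3·(2), so 3 | h(0).
Inductive step: suppose the statement holds for some m ≥ 0, i.e. 3 | h(m). Then
h(m+1) = 3·4^(m+1) + 3 = 4·(3·4^m + 3) - 9 = 4·h(m) - 9. The first term is divisible by 3 by the inductive hypothesis, and -9 is divisible by 3. Hence 3 | h(m+1).
Hence, by induction on r, the claim holds for every r ≥ 0.
Therefore the largest such d is 3.

d = 3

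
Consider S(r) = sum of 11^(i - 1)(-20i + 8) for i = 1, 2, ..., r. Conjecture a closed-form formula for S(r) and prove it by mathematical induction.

S(r) = 11^r(-2r + 1) - 1

We claim S(r) = 11^r(-2r + 1) - 1 for all r ≥ 1.
Base case (r = 1): S(1) = -12, and the closed form gives -12. They agree.
Inductive step: suppose the statement holds for some i ≥ 1, so S(i) = 11^i(-2i + 1) - 1.
Then S(i+1) = S(i) + (11^i(-20i - 12)) = (11^i(-2i + 1) - 1) + (11^i(-20i - 12)).
Simplifying, S(i+1) = -22·11^i·i - 11·11^i - 1 = 11^(i+1)(-2(i+1) + 1) - 1,
which is the closed form with r = i+1.
By the principle of mathematical induction, the result holds for all r ≥ 1.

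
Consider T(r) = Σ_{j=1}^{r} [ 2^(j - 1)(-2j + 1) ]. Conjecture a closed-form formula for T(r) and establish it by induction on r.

T(r) = 2^r(-2r + 3) - 3

We claim T(r) = 2^r(-2r + 3) - 3 for all r ≥ 1.
For the base case r = 1: T(1) = -1, and the closed form gives -1. They agree.
Inductive step: suppose the statement holds for some j ≥ 1, so T(j) = 2^j(-2j + 3) - 3.
Then T(j+1) = T(j) + (2^j(-2j - 1)) = (2^j(-2j + 3) - 3) + (2^j(-2j - 1)).
Simplifying, T(j+1) = 2^(j + 1) - 2^(j + 2)j - 3 = 2^(j+1)(-2(j+1) + 3) - 3,
which is the closed form with r = j+1.
By induction, the statement is established for all r ≥ 1.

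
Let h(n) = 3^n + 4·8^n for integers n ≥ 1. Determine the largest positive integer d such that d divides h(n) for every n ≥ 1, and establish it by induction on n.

Computing the first values: h(1) = 35 and h(2) = 265; gcd(35, 265) = 5, so d ≤ 5.
We prove 5 | 3^n + 4·8^n for all n ≥ 1 by induction on n.
Base step (n = 1): h(1) = 35 = 5·(7), so 5 | h(1).
Inductive step: assume the claim holds for n = p, i.e. 5 | h(p). Then
h(p+1) − 8·h(p) = (3^(p+1) + 4·8^(p+1)) − 8·(3^p + 4·8^p) = (1)·3^p·(3 − 8) = (-5)·3^p. Since 5 | h(p) by the inductive hypothesis, 5 | 8·h(p); and 5 | -5 since -5 = 5·-1. Therefore 5 | h(p+1).
By induction, the statement is established for all n ≥ 1.
Therefore the largest such d is 5.

d = 5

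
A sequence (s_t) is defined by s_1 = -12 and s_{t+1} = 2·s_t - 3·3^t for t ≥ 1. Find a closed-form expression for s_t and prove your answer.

s_t = -3·2^(t - 1) - 3^(t + 1)

Computing the first terms: s_1 = -12, s_2 = -33, s_3 = -93. This suggests s_t = -3·2^(t - 1) - 3^(t + 1).
Base case (t = 1): the formula gives -12 = -12 = s_1.
Inductive step: assume the claim holds for t = j, so s_j = -3·2^(j - 1) - 3^(j + 1).
Then s_{j+1} = 2·s_j - 3·3^j = 2·(-3·2^(j - 1) - 3^(j + 1)) - 3·3^j = -3·2^j - 3^(j + 2) = -3·2^((j+1) - 1) - 3^((j+1) + 1),
which is the claimed formula at t = j+1.
By induction, the statement is established for all t ≥ 1.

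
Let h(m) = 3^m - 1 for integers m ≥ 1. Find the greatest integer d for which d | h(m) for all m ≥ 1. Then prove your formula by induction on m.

Computing the first values: h(1) = 2 and h(2) = 8; gcd(2, 8) = 2, so d ≤ 2.
We prove 2 | 3^m - 1 for all m ≥ 1 by induction on m.
When m = 1: h(1) = 2 = 2·(1), so 2 | h(1).
Inductive step: assume the claim holds for m = i, i.e. 2 | h(i). Then
3^{i+1} − 1^{i+1} = 3·3^i − 1·1^i = 3·(3^i − 1^i) + (2)·1^i. The first term is divisible by 2 by the inductive hypothesis, and the second term (2)·1^i is divisible by 2 since 2 | 2. Hence 2 | h(i+1).
By induction, the statement is established for all m ≥ 1.
Therefore the largest such d is 2.

d = 2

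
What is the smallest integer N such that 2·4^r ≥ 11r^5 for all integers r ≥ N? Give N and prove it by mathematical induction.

N = 10

At r = 9: 524288 < 649539, so the inequality fails and N ≥ 10. We prove 2·4^r ≥ 11r^5 for all r ≥ 10.
When r = 10: 2·4^r = 2097152 and 11r^5 = 1100000, so 2097152 ≥ 1100000.
For the inductive step, assume it holds for an arbitrary i ≥ 10, so 2·4^i ≥ 11i^5.
Then 2·4^(i + 1) = 4·(2·4^i) ≥ 4·(11i^5).
Also, for i ≥ 10 we have 4·(11i^5) ≥ 11(i+1)^5, since 4 ≥ (1 + 1/i)^5 for all i ≥ 10.
Combining, 2·4^(i + 1) ≥ 11(i+1)^5.
This completes the induction.
Hence the smallest such N is 10.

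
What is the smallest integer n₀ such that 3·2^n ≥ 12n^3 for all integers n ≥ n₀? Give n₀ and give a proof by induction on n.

n₀ = 14

At n = 13: 24576 < 26364, so the inequality fails and n₀ ≥ 14. We prove 3·2^n ≥ 12n^3 for all n ≥ 14.
When n = 14: 3·2^n = 49152 and 12n^3 = 32928, so 49152 ≥ 32928.
For the inductive step, assume it holds for an arbitrary p ≥ 14, so 3·2^p ≥ 12p^3.
Then 3·2^(p + 1) = 2·(3·2^p) ≥ 2·(12p^3).
Also, for p ≥ 14 we have 2·(12p^3) ≥ 12(p+1)^3, since 2 ≥ (1 + 1/p)^3 for all p ≥ 14.
Combining, 3·2^(p + 1) ≥ 12(p+1)^3.
By induction, the statement is established for all n ≥ 14.
Hence the smallest such n₀ is 14.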